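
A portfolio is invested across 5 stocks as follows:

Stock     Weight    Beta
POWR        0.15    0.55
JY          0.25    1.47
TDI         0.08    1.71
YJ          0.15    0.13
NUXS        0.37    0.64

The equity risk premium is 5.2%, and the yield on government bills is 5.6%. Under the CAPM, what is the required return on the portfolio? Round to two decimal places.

9.98%

β_P = Σ w_i β_i = 0.15×0.55 + 0.25×1.47 + 0.08×1.71 + 0.15×0.13 + 0.37×0.64 = 0.8431
E(R_P) = R_f + β_P × MRP = 5.6% + 0.8431 × 5.2% = 9.98%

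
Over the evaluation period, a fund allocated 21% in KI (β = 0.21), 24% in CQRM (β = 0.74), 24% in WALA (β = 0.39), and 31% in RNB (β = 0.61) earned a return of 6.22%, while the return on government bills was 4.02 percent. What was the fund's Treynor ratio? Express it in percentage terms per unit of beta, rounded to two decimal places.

β_P = 0.21×0.21 + 0.24×0.74 + 0.24×0.39 + 0.31×0.61 = 0.5044
Treynor = (R_P − R_f) / β_P = (6.22% − 4.02%) / 0.5044 = 2.20% / 0.5044 = 4.36%

4.36%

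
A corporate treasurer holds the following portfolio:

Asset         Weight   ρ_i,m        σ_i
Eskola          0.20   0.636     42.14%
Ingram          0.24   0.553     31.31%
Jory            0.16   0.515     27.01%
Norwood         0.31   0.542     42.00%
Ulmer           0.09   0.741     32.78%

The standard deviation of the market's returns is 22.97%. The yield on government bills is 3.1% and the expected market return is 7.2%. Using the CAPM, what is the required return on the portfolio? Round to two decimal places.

6.85%

β_Eskola = 0.636 × 42.14% / 22.97% = 1.1668
β_Ingram = 0.553 × 31.31% / 22.97% = 0.7538
β_Jory = 0.515 × 27.01% / 22.97% = 0.6056
β_Norwood = 0.542 × 42.00% / 22.97% = 0.9910
β_Ulmer = 0.741 × 32.78% / 22.97% = 1.0575
β_P = Σ w_i β_i = 0.20×1.1668 + 0.24×0.7538 + 0.16×0.6056 + 0.31×0.9910 + 0.09×1.0575 = 0.9136
MRP = 7.2% − 3.1% = 4.10%
E(R_P) = R_f + β_P × MRP = 3.1% + 0.9136 × 4.1% = 6.85%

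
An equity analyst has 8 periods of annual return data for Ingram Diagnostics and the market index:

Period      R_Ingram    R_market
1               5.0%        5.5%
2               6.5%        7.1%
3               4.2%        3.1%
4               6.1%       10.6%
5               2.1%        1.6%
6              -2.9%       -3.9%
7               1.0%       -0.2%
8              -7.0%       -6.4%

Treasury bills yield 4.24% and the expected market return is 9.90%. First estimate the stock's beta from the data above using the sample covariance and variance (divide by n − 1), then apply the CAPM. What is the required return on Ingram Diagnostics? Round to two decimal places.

8.75%

Mean R_i = (5.0 + 6.5 + 4.2 + 6.1 + 2.1 − 2.9 + 1.0 − 7.0) / 8 = 1.8750%
Mean R_m = (5.5 + 7.1 + 3.1 + 10.6 + 1.6 − 3.9 − 0.2 − 6.4) / 8 = 2.1750%
Σ(R_i − R̄_i)(R_m − R̄_m) = 177.9750  ⇒  Cov = 177.9750 / 7 = 25.4250
Σ(R_m − R̄_m)² = 223.5550  ⇒  Var(R_m) = 223.5550 / 7 = 31.9364
β = Cov / Var(R_m) = 25.4250 / 31.9364 = 0.7961
MRP = 9.90% − 4.24% = 5.66%
E(R) = R_f + β × MRP = 4.24% + 0.7961 × 5.66% = 8.75%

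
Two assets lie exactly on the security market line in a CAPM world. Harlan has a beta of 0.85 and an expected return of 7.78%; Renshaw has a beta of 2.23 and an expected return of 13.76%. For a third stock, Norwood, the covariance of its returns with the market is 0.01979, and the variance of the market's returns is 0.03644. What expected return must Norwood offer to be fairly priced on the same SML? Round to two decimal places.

6.45%

MRP = (13.76% − 7.78%) / (2.23 − 0.85) = 4.3333%
R_f = 7.78% − 0.85 × 4.3333% = 4.0967%
β_Norwood = Cov / Var(R_m) = 0.01979 / 0.03644 = 0.5431
E(R_Norwood) = R_f + β × MRP = 4.0967% + 0.5431 × 4.3333% = 6.45%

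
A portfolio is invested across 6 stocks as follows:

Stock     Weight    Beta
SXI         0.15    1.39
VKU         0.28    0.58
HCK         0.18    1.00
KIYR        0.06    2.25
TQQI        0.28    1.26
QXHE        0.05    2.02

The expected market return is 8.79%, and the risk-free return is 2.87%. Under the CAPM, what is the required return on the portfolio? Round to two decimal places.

9.62%

β_P = Σ w_i β_i = 0.15×1.39 + 0.28×0.58 + 0.18×1.00 + 0.06×2.25 + 0.28×1.26 + 0.05×2.02 = 1.1397
MRP = 8.79% − 2.87% = 5.92%
E(R_P) = R_f + β_P × MRP = 2.87% + 1.1397 × 5.92% = 9.62%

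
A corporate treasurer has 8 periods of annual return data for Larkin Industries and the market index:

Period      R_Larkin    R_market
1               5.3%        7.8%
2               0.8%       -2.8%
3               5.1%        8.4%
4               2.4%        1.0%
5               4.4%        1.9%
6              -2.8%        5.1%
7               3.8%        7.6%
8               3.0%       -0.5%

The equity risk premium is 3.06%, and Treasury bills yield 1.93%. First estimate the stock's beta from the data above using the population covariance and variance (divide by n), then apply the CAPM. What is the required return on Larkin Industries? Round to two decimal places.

Mean R_i = (5.3 + 0.8 + 5.1 + 2.4 + 4.4 − 2.8 + 3.8 + 3.0) / 8 = 2.7500%
Mean R_m = (7.8 − 2.8 + 8.4 + 1.0 + 1.9 + 5.1 + 7.6 − 0.5) / 8 = 3.5625%
Σ(R_i − R̄_i)(R_m − R̄_m) = 27.4250  ⇒  Cov = 27.4250 / 8 = 3.4281
Σ(R_m − R̄_m)² = 126.3388  ⇒  Var(R_m) = 126.3388 / 8 = 15.7924
β = Cov / Var(R_m) = 3.4281 / 15.7924 = 0.2171
E(R) = R_f + β × MRP = 1.93% + 0.2171 × 3.06% = 2.59%

2.59%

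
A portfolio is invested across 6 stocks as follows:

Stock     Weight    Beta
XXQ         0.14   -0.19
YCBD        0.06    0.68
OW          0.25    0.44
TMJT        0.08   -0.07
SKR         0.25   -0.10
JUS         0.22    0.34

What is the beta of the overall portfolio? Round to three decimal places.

β_P = Σ w_i β_i = 0.14×-0.19 + 0.06×0.68 + 0.25×0.44 + 0.08×-0.07 + 0.25×-0.10 + 0.22×0.34 = 0.1684

0.168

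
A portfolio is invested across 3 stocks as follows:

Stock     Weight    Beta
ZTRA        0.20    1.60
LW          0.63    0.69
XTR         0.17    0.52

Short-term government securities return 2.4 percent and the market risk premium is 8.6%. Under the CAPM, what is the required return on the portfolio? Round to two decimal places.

β_P = Σ w_i β_i = 0.20×1.60 + 0.63×0.69 + 0.17×0.52 = 0.8431
E(R_P) = R_f + β_P × MRP = 2.4% + 0.8431 × 8.6% = 9.65%

9.65%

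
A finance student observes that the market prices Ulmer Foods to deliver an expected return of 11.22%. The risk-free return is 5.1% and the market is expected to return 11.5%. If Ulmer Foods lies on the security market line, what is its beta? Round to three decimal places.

0.956

MRP = 11.5% − 5.1% = 6.40%
β = (E(R) − R_f) / MRP = (11.22% − 5.1%) / 6.4% = 6.12% / 6.4% = 0.956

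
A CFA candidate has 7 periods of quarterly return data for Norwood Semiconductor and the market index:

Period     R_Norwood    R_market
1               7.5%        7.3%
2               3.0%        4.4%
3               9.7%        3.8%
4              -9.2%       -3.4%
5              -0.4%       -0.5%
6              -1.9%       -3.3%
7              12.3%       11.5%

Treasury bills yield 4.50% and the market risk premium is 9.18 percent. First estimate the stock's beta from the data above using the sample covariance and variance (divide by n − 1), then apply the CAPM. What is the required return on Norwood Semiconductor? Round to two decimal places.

15.58%

Mean R_i = (7.5 + 3.0 + 9.7 − 9.2 − 0.4 − 1.9 + 12.3) / 7 = 3.0000%
Mean R_m = (7.3 + 4.4 + 3.8 − 3.4 − 0.5 − 3.3 + 11.5) / 7 = 2.8286%
Σ(R_i − R̄_i)(R_m − R̄_m) = 224.6100  ⇒  Cov = 224.6100 / 6 = 37.4350
Σ(R_m − R̄_m)² = 186.0343  ⇒  Var(R_m) = 186.0343 / 6 = 31.0057
β = Cov / Var(R_m) = 37.4350 / 31.0057 = 1.2074
E(R) = R_f + β × MRP = 4.50% + 1.2074 × 9.18% = 15.58%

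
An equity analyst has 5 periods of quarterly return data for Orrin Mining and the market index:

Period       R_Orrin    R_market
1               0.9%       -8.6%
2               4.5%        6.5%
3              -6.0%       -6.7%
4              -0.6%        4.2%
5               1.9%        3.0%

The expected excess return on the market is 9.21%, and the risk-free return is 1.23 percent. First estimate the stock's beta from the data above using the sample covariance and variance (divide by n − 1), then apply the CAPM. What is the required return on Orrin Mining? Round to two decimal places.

4.43%

Mean R_i = (0.9 + 4.5 − 6.0 − 0.6 + 1.9) / 5 = 0.1400%
Mean R_m = (-8.6 + 6.5 − 6.7 + 4.2 + 3.0) / 5 = -0.3200%
Σ(R_i − R̄_i)(R_m − R̄_m) = 65.1140  ⇒  Cov = 65.1140 / 4 = 16.2785
Σ(R_m − R̄_m)² = 187.2280  ⇒  Var(R_m) = 187.2280 / 4 = 46.8070
β = Cov / Var(R_m) = 16.2785 / 46.8070 = 0.3478
E(R) = R_f + β × MRP = 1.23% + 0.3478 × 9.21% = 4.43%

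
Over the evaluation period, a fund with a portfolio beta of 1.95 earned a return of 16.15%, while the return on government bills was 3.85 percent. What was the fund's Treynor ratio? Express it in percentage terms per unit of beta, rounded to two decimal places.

6.31%

Treynor = (R_P − R_f) / β_P = (16.15% − 3.85%) / 1.9500 = 12.30% / 1.9500 = 6.31%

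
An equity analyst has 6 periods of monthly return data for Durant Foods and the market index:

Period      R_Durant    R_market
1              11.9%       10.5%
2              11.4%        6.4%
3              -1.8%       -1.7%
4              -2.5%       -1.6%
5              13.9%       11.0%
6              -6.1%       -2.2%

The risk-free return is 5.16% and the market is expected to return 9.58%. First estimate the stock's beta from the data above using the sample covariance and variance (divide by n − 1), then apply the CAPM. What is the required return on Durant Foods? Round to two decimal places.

Mean R_i = (11.9 + 11.4 − 1.8 − 2.5 + 13.9 − 6.1) / 6 = 4.4667%
Mean R_m = (10.5 + 6.4 − 1.7 − 1.6 + 11.0 − 2.2) / 6 = 3.7333%
Σ(R_i − R̄_i)(R_m − R̄_m) = 271.2367  ⇒  Cov = 271.2367 / 5 = 54.2473
Σ(R_m − R̄_m)² = 198.8733  ⇒  Var(R_m) = 198.8733 / 5 = 39.7747
β = Cov / Var(R_m) = 54.2473 / 39.7747 = 1.3639
MRP = 9.58% − 5.16% = 4.42%
E(R) = R_f + β × MRP = 5.16% + 1.3639 × 4.42% = 11.19%

11.19%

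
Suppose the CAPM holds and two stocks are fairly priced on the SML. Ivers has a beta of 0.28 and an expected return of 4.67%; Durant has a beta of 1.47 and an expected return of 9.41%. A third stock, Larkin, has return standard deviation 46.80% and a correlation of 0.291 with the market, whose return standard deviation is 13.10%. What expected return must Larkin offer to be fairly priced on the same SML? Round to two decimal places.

MRP = (9.41% − 4.67%) / (1.47 − 0.28) = 3.9832%
R_f = 4.67% − 0.28 × 3.9832% = 3.5547%
β_Larkin = ρ·σ_i/σ_m = 0.291 × 46.80 / 13.10 = 1.0396
E(R_Larkin) = R_f + β × MRP = 3.5547% + 1.0396 × 3.9832% = 7.70%

7.70%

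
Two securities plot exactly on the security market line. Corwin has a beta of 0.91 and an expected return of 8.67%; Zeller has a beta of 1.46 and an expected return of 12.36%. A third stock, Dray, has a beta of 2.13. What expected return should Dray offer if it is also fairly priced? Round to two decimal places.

MRP (SML slope) = (12.36% − 8.67%) / (1.46 − 0.91) = 3.69% / 0.55 = 6.7091%
R_f (intercept) = 8.67% − 0.91 × 6.7091% = 2.5647%
E(R_Dray) = R_f + β × MRP = 2.5647% + 2.13 × 6.7091% = 16.86%

16.86%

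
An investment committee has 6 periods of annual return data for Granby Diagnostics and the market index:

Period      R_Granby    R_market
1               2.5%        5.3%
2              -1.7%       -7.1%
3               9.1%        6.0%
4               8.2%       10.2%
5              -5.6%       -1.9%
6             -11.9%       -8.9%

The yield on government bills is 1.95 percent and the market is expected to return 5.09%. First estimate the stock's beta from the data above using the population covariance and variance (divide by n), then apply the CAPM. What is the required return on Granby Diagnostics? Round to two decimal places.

4.89%

Mean R_i = (2.5 − 1.7 + 9.1 + 8.2 − 5.6 − 11.9) / 6 = 0.1000%
Mean R_m = (5.3 − 7.1 + 6.0 + 10.2 − 1.9 − 8.9) / 6 = 0.6000%
Σ(R_i − R̄_i)(R_m − R̄_m) = 279.7500  ⇒  Cov = 279.7500 / 6 = 46.6250
Σ(R_m − R̄_m)² = 299.2000  ⇒  Var(R_m) = 299.2000 / 6 = 49.8667
β = Cov / Var(R_m) = 46.6250 / 49.8667 = 0.9350
MRP = 5.09% − 1.95% = 3.14%
E(R) = R_f + β × MRP = 1.95% + 0.9350 × 3.14% = 4.89%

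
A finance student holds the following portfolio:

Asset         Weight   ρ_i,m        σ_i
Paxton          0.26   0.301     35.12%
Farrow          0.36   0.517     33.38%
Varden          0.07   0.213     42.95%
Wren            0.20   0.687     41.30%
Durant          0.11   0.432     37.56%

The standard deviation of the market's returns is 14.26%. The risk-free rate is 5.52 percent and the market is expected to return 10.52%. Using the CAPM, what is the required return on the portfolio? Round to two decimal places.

11.50%

β_Paxton = 0.301 × 35.12% / 14.26% = 0.7413
β_Farrow = 0.517 × 33.38% / 14.26% = 1.2102
β_Varden = 0.213 × 42.95% / 14.26% = 0.6415
β_Wren = 0.687 × 41.30% / 14.26% = 1.9897
β_Durant = 0.432 × 37.56% / 14.26% = 1.1379
β_P = Σ w_i β_i = 0.26×0.7413 + 0.36×1.2102 + 0.07×0.6415 + 0.20×1.9897 + 0.11×1.1379 = 1.1964
MRP = 10.52% − 5.52% = 5.00%
E(R_P) = R_f + β_P × MRP = 5.52% + 1.1964 × 5.00% = 11.50%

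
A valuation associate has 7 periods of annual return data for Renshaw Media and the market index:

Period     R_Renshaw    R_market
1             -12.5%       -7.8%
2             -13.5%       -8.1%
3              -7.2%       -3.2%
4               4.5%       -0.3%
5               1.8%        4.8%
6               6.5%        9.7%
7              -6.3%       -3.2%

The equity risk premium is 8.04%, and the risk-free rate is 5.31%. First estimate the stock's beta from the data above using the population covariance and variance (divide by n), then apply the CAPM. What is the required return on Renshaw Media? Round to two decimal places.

14.45%

Mean R_i = (-12.5 − 13.5 − 7.2 + 4.5 + 1.8 + 6.5 − 6.3) / 7 = -3.8143%
Mean R_m = (-7.8 − 8.1 − 3.2 − 0.3 + 4.8 + 9.7 − 3.2) / 7 = -1.1571%
Σ(R_i − R̄_i)(R_m − R̄_m) = 289.4943  ⇒  Cov = 289.4943 / 7 = 41.3563
Σ(R_m − R̄_m)² = 254.7771  ⇒  Var(R_m) = 254.7771 / 7 = 36.3967
β = Cov / Var(R_m) = 41.3563 / 36.3967 = 1.1363
E(R) = R_f + β × MRP = 5.31% + 1.1363 × 8.04% = 14.45%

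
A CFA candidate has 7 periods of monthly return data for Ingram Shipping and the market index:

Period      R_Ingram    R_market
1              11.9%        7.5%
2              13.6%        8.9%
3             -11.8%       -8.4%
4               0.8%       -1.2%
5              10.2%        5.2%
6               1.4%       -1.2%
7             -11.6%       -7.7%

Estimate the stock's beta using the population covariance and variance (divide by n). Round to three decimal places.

Mean R_i = (11.9 + 13.6 − 11.8 + 0.8 + 10.2 + 1.4 − 11.6) / 7 = 2.0714%
Mean R_m = (7.5 + 8.9 − 8.4 − 1.2 + 5.2 − 1.2 − 7.7) / 7 = 0.4429%
Σ(R_i − R̄_i)(R_m − R̄_m) = 442.7086  ⇒  Cov = 442.7086 / 7 = 63.2441
Σ(R_m − R̄_m)² = 293.8571  ⇒  Var(R_m) = 293.8571 / 7 = 41.9796
β = Cov / Var(R_m) = 63.2441 / 41.9796 = 1.5065

1.507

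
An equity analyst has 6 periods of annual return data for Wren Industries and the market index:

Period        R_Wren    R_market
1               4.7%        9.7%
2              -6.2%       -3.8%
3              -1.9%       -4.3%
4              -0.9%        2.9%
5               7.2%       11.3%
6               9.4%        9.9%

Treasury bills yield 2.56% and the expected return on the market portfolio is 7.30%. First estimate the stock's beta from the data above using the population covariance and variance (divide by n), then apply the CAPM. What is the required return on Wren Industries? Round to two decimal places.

6.27%

Mean R_i = (4.7 − 6.2 − 1.9 − 0.9 + 7.2 + 9.4) / 6 = 2.0500%
Mean R_m = (9.7 − 3.8 − 4.3 + 2.9 + 11.3 + 9.9) / 6 = 4.2833%
Σ(R_i − R̄_i)(R_m − R̄_m) = 196.4450  ⇒  Cov = 196.4450 / 6 = 32.7408
Σ(R_m − R̄_m)² = 251.0483  ⇒  Var(R_m) = 251.0483 / 6 = 41.8414
β = Cov / Var(R_m) = 32.7408 / 41.8414 = 0.7825
MRP = 7.30% − 2.56% = 4.74%
E(R) = R_f + β × MRP = 2.56% + 0.7825 × 4.74% = 6.27%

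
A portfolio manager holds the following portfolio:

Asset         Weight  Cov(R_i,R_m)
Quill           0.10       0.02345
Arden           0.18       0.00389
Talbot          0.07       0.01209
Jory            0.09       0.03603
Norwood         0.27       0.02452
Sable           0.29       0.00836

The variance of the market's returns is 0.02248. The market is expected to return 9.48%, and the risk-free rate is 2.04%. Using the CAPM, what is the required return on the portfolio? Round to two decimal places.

7.39%

β_Quill = 0.02345 / 0.02248 = 1.0431
β_Arden = 0.00389 / 0.02248 = 0.1730
β_Talbot = 0.01209 / 0.02248 = 0.5378
β_Jory = 0.03603 / 0.02248 = 1.6028
β_Norwood = 0.02452 / 0.02248 = 1.0907
β_Sable = 0.00836 / 0.02248 = 0.3719
β_P = Σ w_i β_i = 0.10×1.0431 + 0.18×0.1730 + 0.07×0.5378 + 0.09×1.6028 + 0.27×1.0907 + 0.29×0.3719 = 0.7197
MRP = 9.48% − 2.04% = 7.44%
E(R_P) = R_f + β_P × MRP = 2.04% + 0.7197 × 7.44% = 7.39%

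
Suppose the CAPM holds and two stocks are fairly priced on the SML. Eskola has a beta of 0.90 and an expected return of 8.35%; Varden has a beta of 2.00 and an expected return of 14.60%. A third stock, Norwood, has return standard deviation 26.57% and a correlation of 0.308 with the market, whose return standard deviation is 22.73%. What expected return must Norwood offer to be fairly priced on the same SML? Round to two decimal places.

5.28%

MRP = (14.60% − 8.35%) / (2.00 − 0.90) = 5.6818%
R_f = 8.35% − 0.90 × 5.6818% = 3.2364%
β_Norwood = ρ·σ_i/σ_m = 0.308 × 26.57 / 22.73 = 0.3600
E(R_Norwood) = R_f + β × MRP = 3.2364% + 0.3600 × 5.6818% = 5.28%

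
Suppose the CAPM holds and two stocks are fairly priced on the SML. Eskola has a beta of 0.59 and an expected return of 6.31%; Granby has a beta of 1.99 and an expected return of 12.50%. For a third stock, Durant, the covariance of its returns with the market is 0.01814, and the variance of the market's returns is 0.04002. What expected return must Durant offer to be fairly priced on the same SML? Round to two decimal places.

MRP = (12.50% − 6.31%) / (1.99 − 0.59) = 4.4214%
R_f = 6.31% − 0.59 × 4.4214% = 3.7014%
β_Durant = Cov / Var(R_m) = 0.01814 / 0.04002 = 0.4533
E(R_Durant) = R_f + β × MRP = 3.7014% + 0.4533 × 4.4214% = 5.71%

5.71%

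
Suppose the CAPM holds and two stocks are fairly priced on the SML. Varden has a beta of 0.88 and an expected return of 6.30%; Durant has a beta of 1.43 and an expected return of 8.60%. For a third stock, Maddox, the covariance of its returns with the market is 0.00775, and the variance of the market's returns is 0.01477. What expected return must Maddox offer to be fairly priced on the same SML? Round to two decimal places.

MRP = (8.60% − 6.30%) / (1.43 − 0.88) = 4.1818%
R_f = 6.30% − 0.88 × 4.1818% = 2.6200%
β_Maddox = Cov / Var(R_m) = 0.00775 / 0.01477 = 0.5247
E(R_Maddox) = R_f + β × MRP = 2.6200% + 0.5247 × 4.1818% = 4.81%

4.81%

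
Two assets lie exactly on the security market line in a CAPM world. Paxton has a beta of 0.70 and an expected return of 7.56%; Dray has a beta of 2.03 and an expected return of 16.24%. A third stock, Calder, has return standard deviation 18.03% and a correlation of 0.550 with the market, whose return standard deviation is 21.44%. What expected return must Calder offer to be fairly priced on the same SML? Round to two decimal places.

MRP = (16.24% − 7.56%) / (2.03 − 0.70) = 6.5263%
R_f = 7.56% − 0.70 × 6.5263% = 2.9916%
β_Calder = ρ·σ_i/σ_m = 0.550 × 18.03 / 21.44 = 0.4625
E(R_Calder) = R_f + β × MRP = 2.9916% + 0.4625 × 6.5263% = 6.01%

6.01%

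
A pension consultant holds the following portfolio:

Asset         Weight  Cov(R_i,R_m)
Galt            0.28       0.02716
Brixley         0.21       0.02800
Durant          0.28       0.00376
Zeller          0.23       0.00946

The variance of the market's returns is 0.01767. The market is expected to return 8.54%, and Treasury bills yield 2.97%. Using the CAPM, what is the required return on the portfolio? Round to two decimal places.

8.24%

β_Galt = 0.02716 / 0.01767 = 1.5371
β_Brixley = 0.02800 / 0.01767 = 1.5846
β_Durant = 0.00376 / 0.01767 = 0.2128
β_Zeller = 0.00946 / 0.01767 = 0.5354
β_P = Σ w_i β_i = 0.28×1.5371 + 0.21×1.5846 + 0.28×0.2128 + 0.23×0.5354 = 0.9459
MRP = 8.54% − 2.97% = 5.57%
E(R_P) = R_f + β_P × MRP = 2.97% + 0.9459 × 5.57% = 8.24%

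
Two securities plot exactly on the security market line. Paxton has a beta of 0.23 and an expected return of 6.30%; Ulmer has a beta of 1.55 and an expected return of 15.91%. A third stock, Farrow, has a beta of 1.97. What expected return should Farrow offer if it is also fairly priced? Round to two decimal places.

18.97%

MRP (SML slope) = (15.91% − 6.30%) / (1.55 − 0.23) = 9.61% / 1.32 = 7.2803%
R_f (intercept) = 6.30% − 0.23 × 7.2803% = 4.6255%
E(R_Farrow) = R_f + β × MRP = 4.6255% + 1.97 × 7.2803% = 18.97%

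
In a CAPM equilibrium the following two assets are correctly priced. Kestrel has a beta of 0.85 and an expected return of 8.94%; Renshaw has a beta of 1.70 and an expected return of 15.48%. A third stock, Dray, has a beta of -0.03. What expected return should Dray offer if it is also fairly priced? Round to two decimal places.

2.17%

MRP (SML slope) = (15.48% − 8.94%) / (1.70 − 0.85) = 6.54% / 0.85 = 7.6941%
R_f (intercept) = 8.94% − 0.85 × 7.6941% = 2.4000%
E(R_Dray) = R_f + β × MRP = 2.4000% + -0.03 × 7.6941% = 2.17%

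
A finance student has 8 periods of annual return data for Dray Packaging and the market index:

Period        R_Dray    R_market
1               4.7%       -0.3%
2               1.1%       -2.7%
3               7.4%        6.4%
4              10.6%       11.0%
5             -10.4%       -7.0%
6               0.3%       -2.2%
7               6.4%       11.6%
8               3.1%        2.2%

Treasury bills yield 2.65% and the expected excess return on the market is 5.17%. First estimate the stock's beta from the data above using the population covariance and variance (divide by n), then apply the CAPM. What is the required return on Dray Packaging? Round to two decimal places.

6.85%

Mean R_i = (4.7 + 1.1 + 7.4 + 10.6 − 10.4 + 0.3 + 6.4 + 3.1) / 8 = 2.9000%
Mean R_m = (-0.3 − 2.7 + 6.4 + 11.0 − 7.0 − 2.2 + 11.6 + 2.2) / 8 = 2.3750%
Σ(R_i − R̄_i)(R_m − R̄_m) = 257.6800  ⇒  Cov = 257.6800 / 8 = 32.2100
Σ(R_m − R̄_m)² = 317.4550  ⇒  Var(R_m) = 317.4550 / 8 = 39.6819
β = Cov / Var(R_m) = 32.2100 / 39.6819 = 0.8117
E(R) = R_f + β × MRP = 2.65% + 0.8117 × 5.17% = 6.85%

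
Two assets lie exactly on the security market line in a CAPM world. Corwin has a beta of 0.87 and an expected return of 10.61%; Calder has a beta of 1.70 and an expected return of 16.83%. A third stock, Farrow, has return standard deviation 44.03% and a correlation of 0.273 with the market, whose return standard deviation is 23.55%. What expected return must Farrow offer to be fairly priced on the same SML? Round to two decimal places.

7.92%

MRP = (16.83% − 10.61%) / (1.70 − 0.87) = 7.4940%
R_f = 10.61% − 0.87 × 7.4940% = 4.0902%
β_Farrow = ρ·σ_i/σ_m = 0.273 × 44.03 / 23.55 = 0.5104
E(R_Farrow) = R_f + β × MRP = 4.0902% + 0.5104 × 7.4940% = 7.92%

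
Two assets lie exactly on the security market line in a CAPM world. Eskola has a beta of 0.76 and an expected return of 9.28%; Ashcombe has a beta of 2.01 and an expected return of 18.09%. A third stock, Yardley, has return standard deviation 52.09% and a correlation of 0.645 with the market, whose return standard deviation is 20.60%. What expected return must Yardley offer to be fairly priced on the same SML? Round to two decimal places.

15.42%

MRP = (18.09% − 9.28%) / (2.01 − 0.76) = 7.0480%
R_f = 9.28% − 0.76 × 7.0480% = 3.9235%
β_Yardley = ρ·σ_i/σ_m = 0.645 × 52.09 / 20.60 = 1.6310
E(R_Yardley) = R_f + β × MRP = 3.9235% + 1.6310 × 7.0480% = 15.42%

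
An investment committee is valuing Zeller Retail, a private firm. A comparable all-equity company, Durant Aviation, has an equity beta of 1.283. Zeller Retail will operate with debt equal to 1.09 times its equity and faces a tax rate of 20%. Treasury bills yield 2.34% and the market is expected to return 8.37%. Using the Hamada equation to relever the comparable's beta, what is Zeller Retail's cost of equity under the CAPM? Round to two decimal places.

16.82%

β_L = β_U × [1 + (1 − t)(D/E)] = 1.283 × [1 + (1 − 0.20) × 1.09]
    = 1.283 × [1 + 0.80 × 1.09] = 1.283 × 1.8720 = 2.4018
MRP = 8.37% − 2.34% = 6.03%
E(R) = R_f + β_L × MRP = 2.34% + 2.4018 × 6.03% = 16.82%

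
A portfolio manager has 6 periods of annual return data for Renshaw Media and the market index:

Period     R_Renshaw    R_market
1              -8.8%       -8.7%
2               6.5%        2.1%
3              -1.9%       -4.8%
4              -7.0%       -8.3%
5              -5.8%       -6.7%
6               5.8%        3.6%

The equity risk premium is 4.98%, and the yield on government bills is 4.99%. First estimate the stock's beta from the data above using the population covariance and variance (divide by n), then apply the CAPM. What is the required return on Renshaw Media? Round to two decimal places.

Mean R_i = (-8.8 + 6.5 − 1.9 − 7.0 − 5.8 + 5.8) / 6 = -1.8667%
Mean R_m = (-8.7 + 2.1 − 4.8 − 8.3 − 6.7 + 3.6) / 6 = -3.8000%
Σ(R_i − R̄_i)(R_m − R̄_m) = 174.6100  ⇒  Cov = 174.6100 / 6 = 29.1017
Σ(R_m − R̄_m)² = 143.2400  ⇒  Var(R_m) = 143.2400 / 6 = 23.8733
β = Cov / Var(R_m) = 29.1017 / 23.8733 = 1.2190
E(R) = R_f + β × MRP = 4.99% + 1.2190 × 4.98% = 11.06%

11.06%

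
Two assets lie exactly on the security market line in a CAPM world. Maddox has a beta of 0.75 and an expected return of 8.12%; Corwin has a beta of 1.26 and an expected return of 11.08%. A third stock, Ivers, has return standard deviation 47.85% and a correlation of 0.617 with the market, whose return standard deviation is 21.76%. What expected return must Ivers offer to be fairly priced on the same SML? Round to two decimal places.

11.64%

MRP = (11.08% − 8.12%) / (1.26 − 0.75) = 5.8039%
R_f = 8.12% − 0.75 × 5.8039% = 3.7671%
β_Ivers = ρ·σ_i/σ_m = 0.617 × 47.85 / 21.76 = 1.3568
E(R_Ivers) = R_f + β × MRP = 3.7671% + 1.3568 × 5.8039% = 11.64%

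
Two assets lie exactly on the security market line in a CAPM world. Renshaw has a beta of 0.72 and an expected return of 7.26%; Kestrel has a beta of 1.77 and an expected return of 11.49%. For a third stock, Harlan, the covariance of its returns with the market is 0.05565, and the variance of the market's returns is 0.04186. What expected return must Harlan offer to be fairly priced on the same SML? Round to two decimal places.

9.72%

MRP = (11.49% − 7.26%) / (1.77 − 0.72) = 4.0286%
R_f = 7.26% − 0.72 × 4.0286% = 4.3594%
β_Harlan = Cov / Var(R_m) = 0.05565 / 0.04186 = 1.3294
E(R_Harlan) = R_f + β × MRP = 4.3594% + 1.3294 × 4.0286% = 9.72%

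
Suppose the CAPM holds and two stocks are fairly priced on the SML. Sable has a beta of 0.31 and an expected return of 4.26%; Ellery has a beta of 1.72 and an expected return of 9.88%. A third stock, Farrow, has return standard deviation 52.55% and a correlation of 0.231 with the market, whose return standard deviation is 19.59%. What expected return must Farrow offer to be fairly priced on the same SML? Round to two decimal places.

5.49%

MRP = (9.88% − 4.26%) / (1.72 − 0.31) = 3.9858%
R_f = 4.26% − 0.31 × 3.9858% = 3.0244%
β_Farrow = ρ·σ_i/σ_m = 0.231 × 52.55 / 19.59 = 0.6197
E(R_Farrow) = R_f + β × MRP = 3.0244% + 0.6197 × 3.9858% = 5.49%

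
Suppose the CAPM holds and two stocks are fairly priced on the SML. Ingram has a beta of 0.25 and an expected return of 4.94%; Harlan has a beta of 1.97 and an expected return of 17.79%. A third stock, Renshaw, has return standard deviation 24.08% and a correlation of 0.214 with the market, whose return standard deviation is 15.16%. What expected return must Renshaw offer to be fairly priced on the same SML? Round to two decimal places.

5.61%

MRP = (17.79% − 4.94%) / (1.97 − 0.25) = 7.4709%
R_f = 4.94% − 0.25 × 7.4709% = 3.0723%
β_Renshaw = ρ·σ_i/σ_m = 0.214 × 24.08 / 15.16 = 0.3399
E(R_Renshaw) = R_f + β × MRP = 3.0723% + 0.3399 × 7.4709% = 5.61%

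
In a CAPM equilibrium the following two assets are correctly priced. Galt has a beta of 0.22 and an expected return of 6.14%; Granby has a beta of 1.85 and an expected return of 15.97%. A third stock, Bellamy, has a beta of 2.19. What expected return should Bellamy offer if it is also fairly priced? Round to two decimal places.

MRP (SML slope) = (15.97% − 6.14%) / (1.85 − 0.22) = 9.83% / 1.63 = 6.0307%
R_f (intercept) = 6.14% − 0.22 × 6.0307% = 4.8132%
E(R_Bellamy) = R_f + β × MRP = 4.8132% + 2.19 × 6.0307% = 18.02%

18.02%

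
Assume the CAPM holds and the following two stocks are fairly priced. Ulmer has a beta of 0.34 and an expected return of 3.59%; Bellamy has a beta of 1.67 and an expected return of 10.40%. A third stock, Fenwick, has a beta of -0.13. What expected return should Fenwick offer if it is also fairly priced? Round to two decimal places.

1.18%

MRP (SML slope) = (10.40% − 3.59%) / (1.67 − 0.34) = 6.81% / 1.33 = 5.1203%
R_f (intercept) = 3.59% − 0.34 × 5.1203% = 1.8491%
E(R_Fenwick) = R_f + β × MRP = 1.8491% + -0.13 × 5.1203% = 1.18%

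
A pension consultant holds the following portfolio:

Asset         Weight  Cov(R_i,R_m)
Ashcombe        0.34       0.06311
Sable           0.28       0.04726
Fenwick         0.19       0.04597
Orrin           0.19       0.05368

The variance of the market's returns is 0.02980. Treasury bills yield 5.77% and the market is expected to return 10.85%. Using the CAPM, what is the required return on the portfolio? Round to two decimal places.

β_Ashcombe = 0.06311 / 0.02980 = 2.1178
β_Sable = 0.04726 / 0.02980 = 1.5859
β_Fenwick = 0.04597 / 0.02980 = 1.5426
β_Orrin = 0.05368 / 0.02980 = 1.8013
β_P = Σ w_i β_i = 0.34×2.1178 + 0.28×1.5859 + 0.19×1.5426 + 0.19×1.8013 = 1.7994
MRP = 10.85% − 5.77% = 5.08%
E(R_P) = R_f + β_P × MRP = 5.77% + 1.7994 × 5.08% = 14.91%

14.91%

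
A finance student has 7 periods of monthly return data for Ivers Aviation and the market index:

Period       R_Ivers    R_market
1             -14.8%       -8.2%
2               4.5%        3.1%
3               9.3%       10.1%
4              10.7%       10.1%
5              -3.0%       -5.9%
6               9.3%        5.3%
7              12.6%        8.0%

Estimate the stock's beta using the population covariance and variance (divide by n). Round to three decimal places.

1.232

Mean R_i = (-14.8 + 4.5 + 9.3 + 10.7 − 3.0 + 9.3 + 12.6) / 7 = 4.0857%
Mean R_m = (-8.2 + 3.1 + 10.1 + 10.1 − 5.9 + 5.3 + 8.0) / 7 = 3.2143%
Σ(R_i − R̄_i)(R_m − R̄_m) = 413.1714  ⇒  Cov = 413.1714 / 7 = 59.0245
Σ(R_m − R̄_m)² = 335.4486  ⇒  Var(R_m) = 335.4486 / 7 = 47.9212
β = Cov / Var(R_m) = 59.0245 / 47.9212 = 1.2317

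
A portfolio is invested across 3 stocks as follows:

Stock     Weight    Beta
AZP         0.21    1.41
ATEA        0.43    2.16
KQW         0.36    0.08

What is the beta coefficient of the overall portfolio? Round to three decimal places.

β_P = Σ w_i β_i = 0.21×1.41 + 0.43×2.16 + 0.36×0.08 = 1.2537

1.254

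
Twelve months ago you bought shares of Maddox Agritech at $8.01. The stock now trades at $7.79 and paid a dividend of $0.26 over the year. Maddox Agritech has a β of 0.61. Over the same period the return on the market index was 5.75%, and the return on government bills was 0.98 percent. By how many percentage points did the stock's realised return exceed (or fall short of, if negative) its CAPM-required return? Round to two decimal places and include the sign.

-3.39%

Realised HPR = (P1 + D1 − P0) / P0 = (7.79 + 0.26 − 8.01) / 8.01 = 0.04 / 8.01 = 0.4994%
MRP = 5.75% − 0.98% = 4.77%
CAPM required = R_f + β·MRP = 0.98% + 0.61 × 4.77% = 3.8897%
α = realised − required = 0.4994% − 3.8897% = -3.39%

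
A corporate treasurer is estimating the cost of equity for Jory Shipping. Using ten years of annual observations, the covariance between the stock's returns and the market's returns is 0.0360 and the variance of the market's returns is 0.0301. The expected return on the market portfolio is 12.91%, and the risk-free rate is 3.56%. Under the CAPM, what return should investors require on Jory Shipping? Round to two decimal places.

β = Cov(R_i, R_m) / Var(R_m) = 0.0360 / 0.0301 = 1.1960
MRP = 12.91% − 3.56% = 9.35%
E(R) = R_f + β × MRP = 3.56% + 1.1960 × 9.35% = 14.74%

14.74%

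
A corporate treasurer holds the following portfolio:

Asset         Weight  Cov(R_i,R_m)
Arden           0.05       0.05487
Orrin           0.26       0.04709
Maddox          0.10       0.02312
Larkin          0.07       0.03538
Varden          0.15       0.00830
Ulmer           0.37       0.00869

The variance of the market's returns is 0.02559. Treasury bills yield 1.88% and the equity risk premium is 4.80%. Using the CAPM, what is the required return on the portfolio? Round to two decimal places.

β_Arden = 0.05487 / 0.02559 = 2.1442
β_Orrin = 0.04709 / 0.02559 = 1.8402
β_Maddox = 0.02312 / 0.02559 = 0.9035
β_Larkin = 0.03538 / 0.02559 = 1.3826
β_Varden = 0.00830 / 0.02559 = 0.3243
β_Ulmer = 0.00869 / 0.02559 = 0.3396
β_P = Σ w_i β_i = 0.05×2.1442 + 0.26×1.8402 + 0.10×0.9035 + 0.07×1.3826 + 0.15×0.3243 + 0.37×0.3396 = 0.9471
E(R_P) = R_f + β_P × MRP = 1.88% + 0.9471 × 4.80% = 6.43%

6.43%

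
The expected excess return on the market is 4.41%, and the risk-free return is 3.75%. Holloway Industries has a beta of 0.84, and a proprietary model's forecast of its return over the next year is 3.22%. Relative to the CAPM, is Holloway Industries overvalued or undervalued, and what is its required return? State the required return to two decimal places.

Overvalued; required return 7.45%

Required return = R_f + β·MRP = 3.75% + 0.84 × 4.41% = 7.45%
Forecast 3.22% < required 7.45% → the stock plots below the SML → overvalued.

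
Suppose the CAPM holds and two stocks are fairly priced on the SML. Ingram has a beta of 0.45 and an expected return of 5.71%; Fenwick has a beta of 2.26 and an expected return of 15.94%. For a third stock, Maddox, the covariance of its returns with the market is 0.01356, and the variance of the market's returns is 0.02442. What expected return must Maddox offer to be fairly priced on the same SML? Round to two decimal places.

6.31%

MRP = (15.94% − 5.71%) / (2.26 − 0.45) = 5.6519%
R_f = 5.71% − 0.45 × 5.6519% = 3.1666%
β_Maddox = Cov / Var(R_m) = 0.01356 / 0.02442 = 0.5553
E(R_Maddox) = R_f + β × MRP = 3.1666% + 0.5553 × 5.6519% = 6.31%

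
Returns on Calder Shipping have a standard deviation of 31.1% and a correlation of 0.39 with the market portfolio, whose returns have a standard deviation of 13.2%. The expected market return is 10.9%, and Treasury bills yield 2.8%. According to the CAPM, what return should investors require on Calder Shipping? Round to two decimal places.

10.24%

β = ρ × σ_i / σ_m = 0.39 × 31.1% / 13.2% = 0.9189
MRP = 10.9% − 2.8% = 8.10%
E(R) = 2.8% + 0.9189 × 8.1% = 10.24%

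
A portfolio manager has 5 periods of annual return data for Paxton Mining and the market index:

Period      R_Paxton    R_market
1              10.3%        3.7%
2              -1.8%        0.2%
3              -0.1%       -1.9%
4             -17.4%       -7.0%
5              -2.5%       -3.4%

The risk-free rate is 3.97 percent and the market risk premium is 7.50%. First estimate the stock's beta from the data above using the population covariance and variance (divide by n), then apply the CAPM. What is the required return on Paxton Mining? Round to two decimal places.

Mean R_i = (10.3 − 1.8 − 0.1 − 17.4 − 2.5) / 5 = -2.3000%
Mean R_m = (3.7 + 0.2 − 1.9 − 7.0 − 3.4) / 5 = -1.6800%
Σ(R_i − R̄_i)(R_m − R̄_m) = 148.9200  ⇒  Cov = 148.9200 / 5 = 29.7840
Σ(R_m − R̄_m)² = 63.7880  ⇒  Var(R_m) = 63.7880 / 5 = 12.7576
β = Cov / Var(R_m) = 29.7840 / 12.7576 = 2.3346
E(R) = R_f + β × MRP = 3.97% + 2.3346 × 7.50% = 21.48%

21.48%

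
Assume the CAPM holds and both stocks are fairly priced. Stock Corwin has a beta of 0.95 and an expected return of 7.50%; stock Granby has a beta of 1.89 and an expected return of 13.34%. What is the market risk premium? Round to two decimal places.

Both satisfy E(R) = R_f + β·MRP, so the slope of the SML is
MRP = (13.34% − 7.50%) / (1.89 − 0.95) = 5.84% / 0.94 = 6.2128%

6.21%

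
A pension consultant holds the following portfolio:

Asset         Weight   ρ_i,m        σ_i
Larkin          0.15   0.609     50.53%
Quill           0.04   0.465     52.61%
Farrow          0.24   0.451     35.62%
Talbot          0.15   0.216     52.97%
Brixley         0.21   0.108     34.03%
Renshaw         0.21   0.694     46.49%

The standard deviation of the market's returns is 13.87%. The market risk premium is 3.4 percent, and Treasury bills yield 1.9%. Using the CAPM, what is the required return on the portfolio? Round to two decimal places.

6.49%

β_Larkin = 0.609 × 50.53% / 13.87% = 2.2187
β_Quill = 0.465 × 52.61% / 13.87% = 1.7638
β_Farrow = 0.451 × 35.62% / 13.87% = 1.1582
β_Talbot = 0.216 × 52.97% / 13.87% = 0.8249
β_Brixley = 0.108 × 34.03% / 13.87% = 0.2650
β_Renshaw = 0.694 × 46.49% / 13.87% = 2.3262
β_P = Σ w_i β_i = 0.15×2.2187 + 0.04×1.7638 + 0.24×1.1582 + 0.15×0.8249 + 0.21×0.2650 + 0.21×2.3262 = 1.3492
E(R_P) = R_f + β_P × MRP = 1.9% + 1.3492 × 3.4% = 6.49%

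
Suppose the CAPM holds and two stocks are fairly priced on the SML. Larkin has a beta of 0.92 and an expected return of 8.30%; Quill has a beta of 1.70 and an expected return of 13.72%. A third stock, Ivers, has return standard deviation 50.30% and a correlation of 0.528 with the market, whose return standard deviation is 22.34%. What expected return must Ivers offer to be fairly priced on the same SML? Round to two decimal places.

MRP = (13.72% − 8.30%) / (1.70 − 0.92) = 6.9487%
R_f = 8.30% − 0.92 × 6.9487% = 1.9072%
β_Ivers = ρ·σ_i/σ_m = 0.528 × 50.30 / 22.34 = 1.1888
E(R_Ivers) = R_f + β × MRP = 1.9072% + 1.1888 × 6.9487% = 10.17%

10.17%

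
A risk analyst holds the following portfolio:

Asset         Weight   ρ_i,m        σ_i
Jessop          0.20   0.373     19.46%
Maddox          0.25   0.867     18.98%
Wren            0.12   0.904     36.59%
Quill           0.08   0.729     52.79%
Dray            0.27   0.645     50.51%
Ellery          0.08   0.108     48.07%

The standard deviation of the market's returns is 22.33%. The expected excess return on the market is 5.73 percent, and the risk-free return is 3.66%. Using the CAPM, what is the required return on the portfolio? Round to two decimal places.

β_Jessop = 0.373 × 19.46% / 22.33% = 0.3251
β_Maddox = 0.867 × 18.98% / 22.33% = 0.7369
β_Wren = 0.904 × 36.59% / 22.33% = 1.4813
β_Quill = 0.729 × 52.79% / 22.33% = 1.7234
β_Dray = 0.645 × 50.51% / 22.33% = 1.4590
β_Ellery = 0.108 × 48.07% / 22.33% = 0.2325
β_P = Σ w_i β_i = 0.20×0.3251 + 0.25×0.7369 + 0.12×1.4813 + 0.08×1.7234 + 0.27×1.4590 + 0.08×0.2325 = 0.9774
E(R_P) = R_f + β_P × MRP = 3.66% + 0.9774 × 5.73% = 9.26%

9.26%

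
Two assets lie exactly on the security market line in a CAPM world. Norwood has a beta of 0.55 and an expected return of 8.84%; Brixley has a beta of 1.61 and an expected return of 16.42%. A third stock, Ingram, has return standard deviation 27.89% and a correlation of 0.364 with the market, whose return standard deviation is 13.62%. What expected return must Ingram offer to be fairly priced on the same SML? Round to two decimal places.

MRP = (16.42% − 8.84%) / (1.61 − 0.55) = 7.1509%
R_f = 8.84% − 0.55 × 7.1509% = 4.9070%
β_Ingram = ρ·σ_i/σ_m = 0.364 × 27.89 / 13.62 = 0.7454
E(R_Ingram) = R_f + β × MRP = 4.9070% + 0.7454 × 7.1509% = 10.24%

10.24%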